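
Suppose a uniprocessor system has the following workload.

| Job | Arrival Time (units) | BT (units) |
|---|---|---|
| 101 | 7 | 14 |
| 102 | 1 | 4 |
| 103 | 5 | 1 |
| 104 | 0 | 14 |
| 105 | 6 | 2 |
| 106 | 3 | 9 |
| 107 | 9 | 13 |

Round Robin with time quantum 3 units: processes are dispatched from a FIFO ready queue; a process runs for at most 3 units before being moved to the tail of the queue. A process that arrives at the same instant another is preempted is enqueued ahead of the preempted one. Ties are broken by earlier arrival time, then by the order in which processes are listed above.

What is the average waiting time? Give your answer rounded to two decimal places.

22.00

Schedule: | 104 0-3 | 102 3-6 | 106 6-9 | 104 9-12 | 103 12-13 | 105 13-15 | 102 15-16 | 101 16-19 | 107 19-22 | 106 22-25 | 104 25-28 | 101 28-31 | 107 31-34 | 106 34-37 | 104 37-40 | 101 40-43 | 107 43-46 | 104 46-48 | 101 48-51 | 107 51-54 | 101 54-56 | 107 56-57 |
Completion: 101=56  102=16  103=13  104=48  105=15  106=37  107=57
Turnaround (C−A): 101=49  102=15  103=8  104=48  105=9  106=34  107=48
Waiting times: 101=35, 102=11, 103=7, 104=34, 105=7, 106=25, 107=35
Average waiting = (35+11+7+34+7+25+35) / 7 = 154/7 = 22.00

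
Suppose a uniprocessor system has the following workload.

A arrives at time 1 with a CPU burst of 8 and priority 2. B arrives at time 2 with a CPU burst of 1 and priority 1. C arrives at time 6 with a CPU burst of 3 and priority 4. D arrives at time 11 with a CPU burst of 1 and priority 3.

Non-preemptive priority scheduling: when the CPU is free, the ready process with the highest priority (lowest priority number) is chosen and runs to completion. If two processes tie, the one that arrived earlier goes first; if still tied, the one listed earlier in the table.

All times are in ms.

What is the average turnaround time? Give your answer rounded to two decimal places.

Timeline: | idle 0-1 | A 1-9 | B 9-10 | C 10-13 | D 13-14 |
Completion: A=9  B=10  C=13  D=14
Turnaround times: A=8, B=8, C=7, D=3
Average turnaround = (8+8+7+3) / 4 = 26/4 = 6.50

6.50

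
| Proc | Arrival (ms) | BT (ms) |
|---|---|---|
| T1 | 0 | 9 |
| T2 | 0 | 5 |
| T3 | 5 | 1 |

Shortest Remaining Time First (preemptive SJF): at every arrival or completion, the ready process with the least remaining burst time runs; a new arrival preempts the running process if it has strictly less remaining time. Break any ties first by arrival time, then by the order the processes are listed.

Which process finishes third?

Gantt: | T2 0-5 | T3 5-6 | T1 6-15 |
Completion: T1=15  T2=5  T3=6
Turnaround (C−A): T1=15  T2=5  T3=1
Finish order: T2 → T3 → T1

T1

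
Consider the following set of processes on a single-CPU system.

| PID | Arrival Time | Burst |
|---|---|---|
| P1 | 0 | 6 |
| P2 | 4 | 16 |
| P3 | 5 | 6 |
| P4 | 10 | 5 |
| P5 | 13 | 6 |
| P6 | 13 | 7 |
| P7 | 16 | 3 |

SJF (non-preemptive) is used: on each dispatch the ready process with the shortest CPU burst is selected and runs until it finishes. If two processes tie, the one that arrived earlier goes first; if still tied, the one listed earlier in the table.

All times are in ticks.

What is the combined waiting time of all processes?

Timeline: | P1 0-6 | P3 6-12 | P4 12-17 | P7 17-20 | P5 20-26 | P6 26-33 | P2 33-49 |
Completion: P1=6  P2=49  P3=12  P4=17  P5=26  P6=33  P7=20
Turnaround (C−A): P1=6  P2=45  P3=7  P4=7  P5=13  P6=20  P7=4
Waiting = turnaround − burst: P1=0, P2=29, P3=1, P4=2, P5=7, P6=13, P7=1
Total waiting = 0 + 29 + 1 + 2 + 7 + 13 + 1 = 53

53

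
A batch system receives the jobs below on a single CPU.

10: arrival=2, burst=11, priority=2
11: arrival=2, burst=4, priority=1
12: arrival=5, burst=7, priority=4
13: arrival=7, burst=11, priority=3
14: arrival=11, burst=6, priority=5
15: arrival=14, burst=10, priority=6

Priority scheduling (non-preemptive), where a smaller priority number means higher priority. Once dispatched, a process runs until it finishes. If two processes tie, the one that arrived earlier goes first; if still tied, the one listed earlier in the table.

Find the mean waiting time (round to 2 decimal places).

14.67

Schedule: | idle 0-2 | 11 2-6 | 10 6-17 | 13 17-28 | 12 28-35 | 14 35-41 | 15 41-51 |
Completion: 10=17  11=6  12=35  13=28  14=41  15=51
Waiting times: 10=4, 11=0, 12=23, 13=10, 14=24, 15=27
Average waiting = (4+0+23+10+24+27) / 6 = 88/6 = 14.67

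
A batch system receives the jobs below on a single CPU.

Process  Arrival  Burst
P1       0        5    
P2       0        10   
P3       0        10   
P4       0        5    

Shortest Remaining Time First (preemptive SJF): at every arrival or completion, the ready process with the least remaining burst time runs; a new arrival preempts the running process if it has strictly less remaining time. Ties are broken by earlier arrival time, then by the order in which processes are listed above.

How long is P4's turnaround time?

10

Gantt: | P1 0-5 | P4 5-10 | P2 10-20 | P3 20-30 |
Completion: P1=5  P2=20  P3=30  P4=10
Turnaround(P4) = completion − arrival = 10 − 0 = 10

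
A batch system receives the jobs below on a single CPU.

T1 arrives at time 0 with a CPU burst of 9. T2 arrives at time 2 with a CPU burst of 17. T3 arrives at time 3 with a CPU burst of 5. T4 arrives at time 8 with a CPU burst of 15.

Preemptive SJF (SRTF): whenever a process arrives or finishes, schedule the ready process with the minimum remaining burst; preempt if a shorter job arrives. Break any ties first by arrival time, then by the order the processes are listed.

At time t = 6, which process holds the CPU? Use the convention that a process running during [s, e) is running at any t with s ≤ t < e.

Schedule: | T1 0-3 | T3 3-8 | T1 8-14 | T4 14-29 | T2 29-46 |
Completion: T1=14  T2=46  T3=8  T4=29
Turnaround (C−A): T1=14  T2=44  T3=5  T4=21

T3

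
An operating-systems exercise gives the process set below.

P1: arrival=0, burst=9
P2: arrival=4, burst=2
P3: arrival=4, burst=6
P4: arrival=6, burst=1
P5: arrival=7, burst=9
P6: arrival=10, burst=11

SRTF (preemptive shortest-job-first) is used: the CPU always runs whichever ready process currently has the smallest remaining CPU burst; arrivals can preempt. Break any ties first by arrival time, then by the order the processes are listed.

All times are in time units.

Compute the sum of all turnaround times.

77

Schedule: | P1 0-4 | P2 4-6 | P4 6-7 | P1 7-12 | P3 12-18 | P5 18-27 | P6 27-38 |
Completion: P1=12  P2=6  P3=18  P4=7  P5=27  P6=38
Turnaround (C−A): P1=12  P2=2  P3=14  P4=1  P5=20  P6=28
Turnaround = completion − arrival: P1=12, P2=2, P3=14, P4=1, P5=20, P6=28
Total turnaround = 12 + 2 + 14 + 1 + 20 + 28 = 77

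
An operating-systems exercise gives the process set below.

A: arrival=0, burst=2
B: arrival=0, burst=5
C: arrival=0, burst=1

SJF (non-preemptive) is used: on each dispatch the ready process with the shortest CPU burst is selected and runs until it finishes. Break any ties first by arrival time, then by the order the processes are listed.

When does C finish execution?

1

Timeline: | C 0-1 | A 1-3 | B 3-8 |
Completion: A=3  B=8  C=1
Turnaround (C−A): A=3  B=8  C=1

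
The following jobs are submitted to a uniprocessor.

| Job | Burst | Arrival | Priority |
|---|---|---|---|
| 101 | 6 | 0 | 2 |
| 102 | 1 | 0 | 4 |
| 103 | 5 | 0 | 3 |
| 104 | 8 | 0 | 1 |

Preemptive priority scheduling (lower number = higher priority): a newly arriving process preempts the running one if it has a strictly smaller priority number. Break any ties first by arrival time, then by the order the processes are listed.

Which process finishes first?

Schedule: | 104 0-8 | 101 8-14 | 103 14-19 | 102 19-20 |
Completion: 101=14  102=20  103=19  104=8
Finish order: 104 → 101 → 103 → 102

104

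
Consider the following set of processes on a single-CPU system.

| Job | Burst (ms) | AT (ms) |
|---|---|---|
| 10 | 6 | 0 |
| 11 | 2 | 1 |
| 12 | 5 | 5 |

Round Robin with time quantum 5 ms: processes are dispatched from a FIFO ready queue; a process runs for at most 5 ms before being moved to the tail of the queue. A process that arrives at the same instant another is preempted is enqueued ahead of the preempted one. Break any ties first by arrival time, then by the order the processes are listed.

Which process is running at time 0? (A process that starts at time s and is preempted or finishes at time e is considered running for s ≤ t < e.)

Timeline: | 10 0-5 | 11 5-7 | 12 7-12 | 10 12-13 |
Completion: 10=13  11=7  12=12
Turnaround (C−A): 10=13  11=6  12=7

10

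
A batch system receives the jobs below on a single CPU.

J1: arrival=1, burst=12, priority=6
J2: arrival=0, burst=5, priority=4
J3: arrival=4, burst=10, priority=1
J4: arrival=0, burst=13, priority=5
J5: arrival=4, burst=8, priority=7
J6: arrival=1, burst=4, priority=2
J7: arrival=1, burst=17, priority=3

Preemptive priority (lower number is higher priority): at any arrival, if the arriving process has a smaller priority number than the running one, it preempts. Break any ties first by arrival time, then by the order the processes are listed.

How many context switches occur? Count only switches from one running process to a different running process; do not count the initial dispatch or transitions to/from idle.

Timeline: | J2 0-1 | J6 1-4 | J3 4-14 | J6 14-15 | J7 15-32 | J2 32-36 | J4 36-49 | J1 49-61 | J5 61-69 |
Completion: J1=61  J2=36  J3=14  J4=49  J5=69  J6=15  J7=32
Turnaround (C−A): J1=60  J2=36  J3=10  J4=49  J5=65  J6=14  J7=31

8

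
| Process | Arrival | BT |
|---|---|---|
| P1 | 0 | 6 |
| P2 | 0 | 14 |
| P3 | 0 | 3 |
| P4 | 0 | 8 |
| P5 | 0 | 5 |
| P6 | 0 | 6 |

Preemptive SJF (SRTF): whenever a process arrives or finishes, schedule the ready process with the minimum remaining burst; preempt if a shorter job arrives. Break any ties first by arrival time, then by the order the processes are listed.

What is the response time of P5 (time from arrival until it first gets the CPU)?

3

Schedule: | P3 0-3 | P5 3-8 | P1 8-14 | P6 14-20 | P4 20-28 | P2 28-42 |
Completion: P1=14  P2=42  P3=3  P4=28  P5=8  P6=20
Response(P5) = first start − arrival = 3 − 0 = 3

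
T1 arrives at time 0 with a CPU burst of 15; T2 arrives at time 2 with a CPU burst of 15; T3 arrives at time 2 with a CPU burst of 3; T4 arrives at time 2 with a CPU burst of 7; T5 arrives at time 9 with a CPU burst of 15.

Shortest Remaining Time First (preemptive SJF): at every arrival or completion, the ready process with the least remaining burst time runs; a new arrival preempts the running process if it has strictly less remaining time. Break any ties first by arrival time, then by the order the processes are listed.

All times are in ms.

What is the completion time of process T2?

Schedule: | T1 0-2 | T3 2-5 | T4 5-12 | T1 12-25 | T2 25-40 | T5 40-55 |
Completion: T1=25  T2=40  T3=5  T4=12  T5=55
Turnaround (C−A): T1=25  T2=38  T3=3  T4=10  T5=46

40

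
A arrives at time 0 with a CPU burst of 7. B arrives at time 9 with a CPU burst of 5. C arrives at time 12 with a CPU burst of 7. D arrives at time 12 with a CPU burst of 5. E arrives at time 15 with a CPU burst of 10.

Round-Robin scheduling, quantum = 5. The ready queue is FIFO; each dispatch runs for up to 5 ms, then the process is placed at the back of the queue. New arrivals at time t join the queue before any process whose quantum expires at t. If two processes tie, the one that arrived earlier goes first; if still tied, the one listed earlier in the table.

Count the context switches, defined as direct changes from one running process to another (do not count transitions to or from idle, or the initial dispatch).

Schedule: | A 0-7 | idle 7-9 | B 9-14 | C 14-19 | D 19-24 | E 24-29 | C 29-31 | E 31-36 |
Completion: A=7  B=14  C=31  D=24  E=36
Turnaround (C−A): A=7  B=5  C=19  D=12  E=21

5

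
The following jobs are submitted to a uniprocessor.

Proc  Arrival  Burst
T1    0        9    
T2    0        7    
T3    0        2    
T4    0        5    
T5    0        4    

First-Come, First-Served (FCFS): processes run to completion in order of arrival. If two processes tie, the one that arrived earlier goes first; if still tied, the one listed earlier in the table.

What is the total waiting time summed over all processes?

66

Gantt: | T1 0-9 | T2 9-16 | T3 16-18 | T4 18-23 | T5 23-27 |
Completion: T1=9  T2=16  T3=18  T4=23  T5=27
Waiting = turnaround − burst: T1=0, T2=9, T3=16, T4=18, T5=23
Total waiting = 0 + 9 + 16 + 18 + 23 = 66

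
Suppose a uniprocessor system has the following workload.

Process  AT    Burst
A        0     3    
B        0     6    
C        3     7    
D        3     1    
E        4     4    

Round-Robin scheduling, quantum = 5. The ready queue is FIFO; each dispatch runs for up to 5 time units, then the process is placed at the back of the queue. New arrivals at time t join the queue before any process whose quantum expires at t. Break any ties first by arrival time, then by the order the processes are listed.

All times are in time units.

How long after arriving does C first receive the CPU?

5

Timeline: | A 0-3 | B 3-8 | C 8-13 | D 13-14 | E 14-18 | B 18-19 | C 19-21 |
Completion: A=3  B=19  C=21  D=14  E=18
Turnaround (C−A): A=3  B=19  C=18  D=11  E=14
Response(C) = first start − arrival = 8 − 3 = 5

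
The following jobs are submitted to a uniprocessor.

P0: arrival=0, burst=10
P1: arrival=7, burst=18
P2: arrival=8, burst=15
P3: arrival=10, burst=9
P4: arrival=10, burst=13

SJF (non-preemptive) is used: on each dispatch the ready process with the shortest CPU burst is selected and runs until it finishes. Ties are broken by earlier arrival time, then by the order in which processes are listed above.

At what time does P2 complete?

47

Gantt: | P0 0-10 | P3 10-19 | P4 19-32 | P2 32-47 | P1 47-65 |
Completion: P0=10  P1=65  P2=47  P3=19  P4=32
Turnaround (C−A): P0=10  P1=58  P2=39  P3=9  P4=22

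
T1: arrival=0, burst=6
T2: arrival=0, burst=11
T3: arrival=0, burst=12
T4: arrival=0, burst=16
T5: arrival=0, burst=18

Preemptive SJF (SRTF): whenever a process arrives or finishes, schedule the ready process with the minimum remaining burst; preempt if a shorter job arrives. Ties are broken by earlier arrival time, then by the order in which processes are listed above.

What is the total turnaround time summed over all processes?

160

Gantt: | T1 0-6 | T2 6-17 | T3 17-29 | T4 29-45 | T5 45-63 |
Completion: T1=6  T2=17  T3=29  T4=45  T5=63
Turnaround (C−A): T1=6  T2=17  T3=29  T4=45  T5=63
Turnaround = completion − arrival: T1=6, T2=17, T3=29, T4=45, T5=63
Total turnaround = 6 + 17 + 29 + 45 + 63 = 160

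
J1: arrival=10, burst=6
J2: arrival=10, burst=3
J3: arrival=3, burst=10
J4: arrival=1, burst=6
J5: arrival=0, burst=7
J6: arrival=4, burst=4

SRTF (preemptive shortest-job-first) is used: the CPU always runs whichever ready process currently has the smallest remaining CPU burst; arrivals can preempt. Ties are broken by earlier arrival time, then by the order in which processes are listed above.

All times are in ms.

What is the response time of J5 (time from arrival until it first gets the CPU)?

0

Schedule: | J5 0-7 | J6 7-11 | J2 11-14 | J4 14-20 | J1 20-26 | J3 26-36 |
Completion: J1=26  J2=14  J3=36  J4=20  J5=7  J6=11
Turnaround (C−A): J1=16  J2=4  J3=33  J4=19  J5=7  J6=7
Response(J5) = first start − arrival = 0 − 0 = 0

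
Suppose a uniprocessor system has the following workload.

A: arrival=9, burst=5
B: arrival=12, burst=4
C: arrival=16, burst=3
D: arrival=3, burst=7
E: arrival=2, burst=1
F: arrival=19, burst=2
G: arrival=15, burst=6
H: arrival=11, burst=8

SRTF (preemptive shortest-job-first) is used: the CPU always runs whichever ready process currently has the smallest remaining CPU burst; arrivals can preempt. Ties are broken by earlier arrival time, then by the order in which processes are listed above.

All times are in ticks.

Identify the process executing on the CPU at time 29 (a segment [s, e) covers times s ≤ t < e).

G

Gantt: | idle 0-2 | E 2-3 | D 3-10 | A 10-15 | B 15-19 | F 19-21 | C 21-24 | G 24-30 | H 30-38 |
Completion: A=15  B=19  C=24  D=10  E=3  F=21  G=30  H=38
Turnaround (C−A): A=6  B=7  C=8  D=7  E=1  F=2  G=15  H=27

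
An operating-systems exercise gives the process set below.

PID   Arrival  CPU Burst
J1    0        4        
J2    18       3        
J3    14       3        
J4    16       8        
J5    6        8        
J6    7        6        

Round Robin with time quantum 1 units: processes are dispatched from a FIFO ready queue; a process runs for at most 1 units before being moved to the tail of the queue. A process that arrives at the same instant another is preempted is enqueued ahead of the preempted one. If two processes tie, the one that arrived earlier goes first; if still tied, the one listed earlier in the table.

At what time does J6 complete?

Gantt: | J1 0-4 | idle 4-6 | J5 6-7 | J6 7-8 | J5 8-9 | J6 9-10 | J5 10-11 | J6 11-12 | J5 12-13 | J6 13-14 | J5 14-15 | J3 15-16 | J6 16-17 | J5 17-18 | J4 18-19 | J3 19-20 | J6 20-21 | J2 21-22 | J5 22-23 | J4 23-24 | J3 24-25 | J2 25-26 | J5 26-27 | J4 27-28 | J2 28-29 | J4 29-34 |
Completion: J1=4  J2=29  J3=25  J4=34  J5=27  J6=21
Turnaround (C−A): J1=4  J2=11  J3=11  J4=18  J5=21  J6=14

21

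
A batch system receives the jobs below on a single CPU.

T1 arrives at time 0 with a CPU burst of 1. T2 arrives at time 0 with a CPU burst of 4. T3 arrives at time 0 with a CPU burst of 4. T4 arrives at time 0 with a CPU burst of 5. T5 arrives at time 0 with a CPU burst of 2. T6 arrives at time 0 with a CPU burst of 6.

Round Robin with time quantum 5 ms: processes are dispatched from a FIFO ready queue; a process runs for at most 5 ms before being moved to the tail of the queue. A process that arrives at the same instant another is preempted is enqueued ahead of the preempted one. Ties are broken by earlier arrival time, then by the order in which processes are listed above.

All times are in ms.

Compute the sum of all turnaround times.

Schedule: | T1 0-1 | T2 1-5 | T3 5-9 | T4 9-14 | T5 14-16 | T6 16-22 |
Completion: T1=1  T2=5  T3=9  T4=14  T5=16  T6=22
Turnaround (C−A): T1=1  T2=5  T3=9  T4=14  T5=16  T6=22
Turnaround = completion − arrival: T1=1, T2=5, T3=9, T4=14, T5=16, T6=22
Total turnaround = 1 + 5 + 9 + 14 + 16 + 22 = 67

67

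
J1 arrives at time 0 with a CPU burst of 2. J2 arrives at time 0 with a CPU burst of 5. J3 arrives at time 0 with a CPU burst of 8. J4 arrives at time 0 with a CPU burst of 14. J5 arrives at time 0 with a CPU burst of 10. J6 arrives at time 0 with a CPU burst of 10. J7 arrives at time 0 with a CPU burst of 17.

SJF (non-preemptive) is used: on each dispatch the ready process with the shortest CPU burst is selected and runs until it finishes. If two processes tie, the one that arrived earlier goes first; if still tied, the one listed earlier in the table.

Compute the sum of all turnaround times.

Timeline: | J1 0-2 | J2 2-7 | J3 7-15 | J5 15-25 | J6 25-35 | J4 35-49 | J7 49-66 |
Completion: J1=2  J2=7  J3=15  J4=49  J5=25  J6=35  J7=66
Turnaround (C−A): J1=2  J2=7  J3=15  J4=49  J5=25  J6=35  J7=66
Turnaround = completion − arrival: J1=2, J2=7, J3=15, J4=49, J5=25, J6=35, J7=66
Total turnaround = 2 + 7 + 15 + 49 + 25 + 35 + 66 = 199

199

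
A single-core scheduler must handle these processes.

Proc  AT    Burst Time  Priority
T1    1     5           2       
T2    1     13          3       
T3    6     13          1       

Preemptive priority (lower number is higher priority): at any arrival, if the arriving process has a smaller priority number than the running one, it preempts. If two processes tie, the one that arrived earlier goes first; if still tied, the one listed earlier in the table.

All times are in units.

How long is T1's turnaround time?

5

Timeline: | idle 0-1 | T1 1-6 | T3 6-19 | T2 19-32 |
Completion: T1=6  T2=32  T3=19
Turnaround (C−A): T1=5  T2=31  T3=13
Turnaround(T1) = completion − arrival = 6 − 1 = 5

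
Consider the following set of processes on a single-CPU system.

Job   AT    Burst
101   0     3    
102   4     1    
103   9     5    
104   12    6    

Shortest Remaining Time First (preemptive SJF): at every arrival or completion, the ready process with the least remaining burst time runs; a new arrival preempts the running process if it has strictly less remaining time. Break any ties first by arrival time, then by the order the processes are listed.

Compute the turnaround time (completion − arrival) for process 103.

5

Gantt: | 101 0-3 | idle 3-4 | 102 4-5 | idle 5-9 | 103 9-14 | 104 14-20 |
Completion: 101=3  102=5  103=14  104=20
Turnaround (C−A): 101=3  102=1  103=5  104=8
Turnaround(103) = completion − arrival = 14 − 9 = 5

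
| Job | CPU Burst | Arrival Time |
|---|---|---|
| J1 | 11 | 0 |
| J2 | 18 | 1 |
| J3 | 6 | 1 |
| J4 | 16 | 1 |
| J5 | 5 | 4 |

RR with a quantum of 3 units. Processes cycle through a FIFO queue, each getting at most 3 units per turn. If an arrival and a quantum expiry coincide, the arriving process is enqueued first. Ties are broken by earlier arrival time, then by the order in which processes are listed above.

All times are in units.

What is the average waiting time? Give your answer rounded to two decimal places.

28.80

Timeline: | J1 0-3 | J2 3-6 | J3 6-9 | J4 9-12 | J1 12-15 | J5 15-18 | J2 18-21 | J3 21-24 | J4 24-27 | J1 27-30 | J5 30-32 | J2 32-35 | J4 35-38 | J1 38-40 | J2 40-43 | J4 43-46 | J2 46-49 | J4 49-52 | J2 52-55 | J4 55-56 |
Completion: J1=40  J2=55  J3=24  J4=56  J5=32
Waiting times: J1=29, J2=36, J3=17, J4=39, J5=23
Average waiting = (29+36+17+39+23) / 5 = 144/5 = 28.80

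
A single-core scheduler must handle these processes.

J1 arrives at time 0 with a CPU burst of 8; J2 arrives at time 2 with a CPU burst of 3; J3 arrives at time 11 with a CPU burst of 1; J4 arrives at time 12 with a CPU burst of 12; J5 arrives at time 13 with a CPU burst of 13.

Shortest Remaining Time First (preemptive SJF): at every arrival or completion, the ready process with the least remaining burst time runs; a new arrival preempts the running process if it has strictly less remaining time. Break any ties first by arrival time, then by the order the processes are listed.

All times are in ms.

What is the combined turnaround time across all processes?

Timeline: | J1 0-2 | J2 2-5 | J1 5-11 | J3 11-12 | J4 12-24 | J5 24-37 |
Completion: J1=11  J2=5  J3=12  J4=24  J5=37
Turnaround = completion − arrival: J1=11, J2=3, J3=1, J4=12, J5=24
Total turnaround = 11 + 3 + 1 + 12 + 24 = 51

51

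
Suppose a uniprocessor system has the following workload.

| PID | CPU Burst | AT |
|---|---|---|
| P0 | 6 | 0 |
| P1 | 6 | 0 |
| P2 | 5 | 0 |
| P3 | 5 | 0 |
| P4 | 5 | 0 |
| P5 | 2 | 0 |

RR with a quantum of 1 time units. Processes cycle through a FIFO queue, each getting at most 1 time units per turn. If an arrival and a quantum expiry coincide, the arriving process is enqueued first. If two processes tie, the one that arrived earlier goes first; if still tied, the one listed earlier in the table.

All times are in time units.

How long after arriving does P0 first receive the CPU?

0

Gantt: | P0 0-1 | P1 1-2 | P2 2-3 | P3 3-4 | P4 4-5 | P5 5-6 | P0 6-7 | P1 7-8 | P2 8-9 | P3 9-10 | P4 10-11 | P5 11-12 | P0 12-13 | P1 13-14 | P2 14-15 | P3 15-16 | P4 16-17 | P0 17-18 | P1 18-19 | P2 19-20 | P3 20-21 | P4 21-22 | P0 22-23 | P1 23-24 | P2 24-25 | P3 25-26 | P4 26-27 | P0 27-28 | P1 28-29 |
Completion: P0=28  P1=29  P2=25  P3=26  P4=27  P5=12
Turnaround (C−A): P0=28  P1=29  P2=25  P3=26  P4=27  P5=12
Response(P0) = first start − arrival = 0 − 0 = 0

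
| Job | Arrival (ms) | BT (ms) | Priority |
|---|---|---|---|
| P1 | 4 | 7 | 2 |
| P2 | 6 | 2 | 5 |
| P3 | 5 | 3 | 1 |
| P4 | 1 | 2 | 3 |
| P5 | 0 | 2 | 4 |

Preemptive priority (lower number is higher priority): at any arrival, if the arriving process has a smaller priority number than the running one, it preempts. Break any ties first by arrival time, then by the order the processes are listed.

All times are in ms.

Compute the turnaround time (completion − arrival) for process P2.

Schedule: | P5 0-1 | P4 1-3 | P5 3-4 | P1 4-5 | P3 5-8 | P1 8-14 | P2 14-16 |
Completion: P1=14  P2=16  P3=8  P4=3  P5=4
Turnaround (C−A): P1=10  P2=10  P3=3  P4=2  P5=4
Turnaround(P2) = completion − arrival = 16 − 6 = 10

10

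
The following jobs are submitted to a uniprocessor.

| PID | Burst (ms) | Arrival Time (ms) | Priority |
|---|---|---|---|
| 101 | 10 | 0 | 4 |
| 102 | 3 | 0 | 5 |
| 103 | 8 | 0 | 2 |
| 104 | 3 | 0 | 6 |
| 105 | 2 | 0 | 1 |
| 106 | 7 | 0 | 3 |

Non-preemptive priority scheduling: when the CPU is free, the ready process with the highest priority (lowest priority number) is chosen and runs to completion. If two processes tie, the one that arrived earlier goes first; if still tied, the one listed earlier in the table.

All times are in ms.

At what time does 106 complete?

17

Gantt: | 105 0-2 | 103 2-10 | 106 10-17 | 101 17-27 | 102 27-30 | 104 30-33 |
Completion: 101=27  102=30  103=10  104=33  105=2  106=17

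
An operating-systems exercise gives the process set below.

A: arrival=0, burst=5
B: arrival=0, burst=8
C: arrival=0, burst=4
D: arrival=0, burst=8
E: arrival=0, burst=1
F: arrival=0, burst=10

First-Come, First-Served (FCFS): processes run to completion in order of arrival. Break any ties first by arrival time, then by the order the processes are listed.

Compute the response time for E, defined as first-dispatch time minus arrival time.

Gantt: | A 0-5 | B 5-13 | C 13-17 | D 17-25 | E 25-26 | F 26-36 |
Completion: A=5  B=13  C=17  D=25  E=26  F=36
Turnaround (C−A): A=5  B=13  C=17  D=25  E=26  F=36
Response(E) = first start − arrival = 25 − 0 = 25

25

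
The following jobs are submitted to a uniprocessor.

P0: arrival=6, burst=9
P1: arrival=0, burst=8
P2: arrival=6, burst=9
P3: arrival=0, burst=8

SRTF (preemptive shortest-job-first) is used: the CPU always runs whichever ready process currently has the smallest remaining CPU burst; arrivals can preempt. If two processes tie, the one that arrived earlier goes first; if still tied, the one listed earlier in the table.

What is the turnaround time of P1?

8

Timeline: | P1 0-8 | P3 8-16 | P0 16-25 | P2 25-34 |
Completion: P0=25  P1=8  P2=34  P3=16
Turnaround(P1) = completion − arrival = 8 − 0 = 8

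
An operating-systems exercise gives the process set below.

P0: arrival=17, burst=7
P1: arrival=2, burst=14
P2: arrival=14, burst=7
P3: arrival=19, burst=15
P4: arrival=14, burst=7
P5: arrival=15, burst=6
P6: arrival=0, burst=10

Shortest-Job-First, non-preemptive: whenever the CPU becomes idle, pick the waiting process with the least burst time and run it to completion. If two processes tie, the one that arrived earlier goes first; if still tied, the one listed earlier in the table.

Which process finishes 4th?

P2

Gantt: | P6 0-10 | P1 10-24 | P5 24-30 | P2 30-37 | P4 37-44 | P0 44-51 | P3 51-66 |
Completion: P0=51  P1=24  P2=37  P3=66  P4=44  P5=30  P6=10
Turnaround (C−A): P0=34  P1=22  P2=23  P3=47  P4=30  P5=15  P6=10
Finish order: P6 → P1 → P5 → P2 → P4 → P0 → P3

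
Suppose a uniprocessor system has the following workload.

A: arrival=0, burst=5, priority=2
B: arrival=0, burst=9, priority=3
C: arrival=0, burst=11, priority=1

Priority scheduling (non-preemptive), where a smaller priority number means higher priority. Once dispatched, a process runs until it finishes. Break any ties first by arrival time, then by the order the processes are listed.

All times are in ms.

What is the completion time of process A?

Schedule: | C 0-11 | A 11-16 | B 16-25 |
Completion: A=16  B=25  C=11

16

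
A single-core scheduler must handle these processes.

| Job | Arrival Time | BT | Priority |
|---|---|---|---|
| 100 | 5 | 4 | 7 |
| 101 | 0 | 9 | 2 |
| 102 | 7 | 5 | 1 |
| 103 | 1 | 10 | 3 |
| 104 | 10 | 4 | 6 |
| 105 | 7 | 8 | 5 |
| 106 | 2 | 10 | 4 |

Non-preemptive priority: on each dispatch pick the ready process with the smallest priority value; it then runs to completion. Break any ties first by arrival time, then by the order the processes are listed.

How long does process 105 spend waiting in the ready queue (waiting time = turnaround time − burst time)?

27

Schedule: | 101 0-9 | 102 9-14 | 103 14-24 | 106 24-34 | 105 34-42 | 104 42-46 | 100 46-50 |
Completion: 100=50  101=9  102=14  103=24  104=46  105=42  106=34
Turnaround (C−A): 100=45  101=9  102=7  103=23  104=36  105=35  106=32
Waiting(105) = turnaround − burst = 35 − 8 = 27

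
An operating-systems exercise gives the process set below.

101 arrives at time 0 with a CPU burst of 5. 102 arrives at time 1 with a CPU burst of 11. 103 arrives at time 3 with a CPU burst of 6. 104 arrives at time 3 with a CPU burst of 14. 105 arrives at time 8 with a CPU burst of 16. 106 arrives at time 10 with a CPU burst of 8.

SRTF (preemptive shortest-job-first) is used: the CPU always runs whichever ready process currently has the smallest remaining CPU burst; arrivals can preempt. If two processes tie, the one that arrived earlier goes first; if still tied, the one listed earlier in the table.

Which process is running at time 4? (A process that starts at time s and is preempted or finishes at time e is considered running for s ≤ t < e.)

Gantt: | 101 0-5 | 103 5-11 | 106 11-19 | 102 19-30 | 104 30-44 | 105 44-60 |
Completion: 101=5  102=30  103=11  104=44  105=60  106=19
Turnaround (C−A): 101=5  102=29  103=8  104=41  105=52  106=9

101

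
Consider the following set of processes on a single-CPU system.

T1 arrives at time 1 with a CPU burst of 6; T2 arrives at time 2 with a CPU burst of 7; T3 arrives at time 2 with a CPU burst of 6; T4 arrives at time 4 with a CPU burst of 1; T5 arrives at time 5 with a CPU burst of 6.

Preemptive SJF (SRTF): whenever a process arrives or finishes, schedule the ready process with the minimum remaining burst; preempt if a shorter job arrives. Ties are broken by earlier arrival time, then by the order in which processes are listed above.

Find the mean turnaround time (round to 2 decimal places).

12.00

Schedule: | idle 0-1 | T1 1-4 | T4 4-5 | T1 5-8 | T3 8-14 | T5 14-20 | T2 20-27 |
Completion: T1=8  T2=27  T3=14  T4=5  T5=20
Turnaround (C−A): T1=7  T2=25  T3=12  T4=1  T5=15
Turnaround times: T1=7, T2=25, T3=12, T4=1, T5=15
Average turnaround = (7+25+12+1+15) / 5 = 60/5 = 12.00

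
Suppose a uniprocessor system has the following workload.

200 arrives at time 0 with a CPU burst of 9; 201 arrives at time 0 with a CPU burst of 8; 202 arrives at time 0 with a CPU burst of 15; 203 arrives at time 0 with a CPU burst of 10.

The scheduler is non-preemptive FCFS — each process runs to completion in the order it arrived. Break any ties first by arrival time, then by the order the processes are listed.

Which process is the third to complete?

202

Schedule: | 200 0-9 | 201 9-17 | 202 17-32 | 203 32-42 |
Completion: 200=9  201=17  202=32  203=42
Finish order: 200 → 201 → 202 → 203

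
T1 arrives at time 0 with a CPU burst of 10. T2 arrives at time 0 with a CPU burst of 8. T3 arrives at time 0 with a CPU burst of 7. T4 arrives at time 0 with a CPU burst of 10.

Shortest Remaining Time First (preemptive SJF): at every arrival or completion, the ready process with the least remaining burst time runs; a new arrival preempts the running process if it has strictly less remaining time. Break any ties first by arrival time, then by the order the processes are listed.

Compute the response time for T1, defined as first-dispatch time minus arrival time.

15

Schedule: | T3 0-7 | T2 7-15 | T1 15-25 | T4 25-35 |
Completion: T1=25  T2=15  T3=7  T4=35
Turnaround (C−A): T1=25  T2=15  T3=7  T4=35
Response(T1) = first start − arrival = 15 − 0 = 15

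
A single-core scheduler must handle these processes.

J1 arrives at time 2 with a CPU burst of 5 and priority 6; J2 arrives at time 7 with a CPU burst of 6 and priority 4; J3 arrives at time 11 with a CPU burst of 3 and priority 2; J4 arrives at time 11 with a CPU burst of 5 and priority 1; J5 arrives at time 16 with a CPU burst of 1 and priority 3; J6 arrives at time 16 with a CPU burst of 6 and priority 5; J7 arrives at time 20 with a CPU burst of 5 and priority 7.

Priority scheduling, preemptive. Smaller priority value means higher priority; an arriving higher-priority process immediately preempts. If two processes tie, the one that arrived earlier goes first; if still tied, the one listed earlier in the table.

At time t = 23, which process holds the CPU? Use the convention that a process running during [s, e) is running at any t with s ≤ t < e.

J6

Gantt: | idle 0-2 | J1 2-7 | J2 7-11 | J4 11-16 | J3 16-19 | J5 19-20 | J2 20-22 | J6 22-28 | J7 28-33 |
Completion: J1=7  J2=22  J3=19  J4=16  J5=20  J6=28  J7=33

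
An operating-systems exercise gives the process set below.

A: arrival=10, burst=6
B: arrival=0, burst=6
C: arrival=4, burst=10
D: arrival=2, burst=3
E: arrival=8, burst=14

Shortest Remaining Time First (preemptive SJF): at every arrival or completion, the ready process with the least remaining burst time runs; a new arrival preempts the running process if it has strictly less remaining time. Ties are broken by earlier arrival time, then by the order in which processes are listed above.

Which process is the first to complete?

Timeline: | B 0-2 | D 2-5 | B 5-9 | C 9-10 | A 10-16 | C 16-25 | E 25-39 |
Completion: A=16  B=9  C=25  D=5  E=39
Turnaround (C−A): A=6  B=9  C=21  D=3  E=31
Finish order: D → B → A → C → E

D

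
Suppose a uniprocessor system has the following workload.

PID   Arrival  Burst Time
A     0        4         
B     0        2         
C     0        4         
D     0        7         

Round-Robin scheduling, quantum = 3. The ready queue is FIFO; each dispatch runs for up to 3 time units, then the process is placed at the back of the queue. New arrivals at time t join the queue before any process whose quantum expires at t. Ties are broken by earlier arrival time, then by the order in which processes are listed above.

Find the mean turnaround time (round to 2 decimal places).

11.75

Schedule: | A 0-3 | B 3-5 | C 5-8 | D 8-11 | A 11-12 | C 12-13 | D 13-17 |
Completion: A=12  B=5  C=13  D=17
Turnaround (C−A): A=12  B=5  C=13  D=17
Turnaround times: A=12, B=5, C=13, D=17
Average turnaround = (12+5+13+17) / 4 = 47/4 = 11.75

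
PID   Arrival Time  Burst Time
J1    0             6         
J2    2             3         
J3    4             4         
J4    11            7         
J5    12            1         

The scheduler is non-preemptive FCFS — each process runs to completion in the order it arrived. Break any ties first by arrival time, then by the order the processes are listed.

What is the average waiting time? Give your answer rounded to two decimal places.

3.80

Gantt: | J1 0-6 | J2 6-9 | J3 9-13 | J4 13-20 | J5 20-21 |
Completion: J1=6  J2=9  J3=13  J4=20  J5=21
Turnaround (C−A): J1=6  J2=7  J3=9  J4=9  J5=9
Waiting times: J1=0, J2=4, J3=5, J4=2, J5=8
Average waiting = (0+4+5+2+8) / 5 = 19/5 = 3.80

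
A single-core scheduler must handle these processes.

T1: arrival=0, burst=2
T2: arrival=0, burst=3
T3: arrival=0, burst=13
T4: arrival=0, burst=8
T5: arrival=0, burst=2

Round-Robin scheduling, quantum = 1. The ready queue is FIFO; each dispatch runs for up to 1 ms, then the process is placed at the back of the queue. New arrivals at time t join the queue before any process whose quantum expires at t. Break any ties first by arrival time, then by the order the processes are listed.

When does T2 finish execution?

11

Schedule: | T1 0-1 | T2 1-2 | T3 2-3 | T4 3-4 | T5 4-5 | T1 5-6 | T2 6-7 | T3 7-8 | T4 8-9 | T5 9-10 | T2 10-11 | T3 11-12 | T4 12-13 | T3 13-14 | T4 14-15 | T3 15-16 | T4 16-17 | T3 17-18 | T4 18-19 | T3 19-20 | T4 20-21 | T3 21-22 | T4 22-23 | T3 23-28 |
Completion: T1=6  T2=11  T3=28  T4=23  T5=10
Turnaround (C−A): T1=6  T2=11  T3=28  T4=23  T5=10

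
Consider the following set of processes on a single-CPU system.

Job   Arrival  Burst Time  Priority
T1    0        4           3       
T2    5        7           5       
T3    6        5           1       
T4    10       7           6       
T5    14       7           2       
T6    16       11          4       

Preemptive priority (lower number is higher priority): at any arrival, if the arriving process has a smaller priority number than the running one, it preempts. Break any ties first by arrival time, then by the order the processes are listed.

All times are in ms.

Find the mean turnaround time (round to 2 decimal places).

15.67

Gantt: | T1 0-4 | idle 4-5 | T2 5-6 | T3 6-11 | T2 11-14 | T5 14-21 | T6 21-32 | T2 32-35 | T4 35-42 |
Completion: T1=4  T2=35  T3=11  T4=42  T5=21  T6=32
Turnaround times: T1=4, T2=30, T3=5, T4=32, T5=7, T6=16
Average turnaround = (4+30+5+32+7+16) / 6 = 94/6 = 15.67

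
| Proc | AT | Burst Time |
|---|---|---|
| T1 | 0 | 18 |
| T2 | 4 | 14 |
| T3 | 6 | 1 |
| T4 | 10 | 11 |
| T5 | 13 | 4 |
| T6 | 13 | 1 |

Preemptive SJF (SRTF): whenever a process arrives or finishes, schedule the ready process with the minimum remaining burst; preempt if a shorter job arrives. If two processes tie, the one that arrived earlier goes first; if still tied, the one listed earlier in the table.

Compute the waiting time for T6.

Schedule: | T1 0-6 | T3 6-7 | T1 7-13 | T6 13-14 | T5 14-18 | T1 18-24 | T4 24-35 | T2 35-49 |
Completion: T1=24  T2=49  T3=7  T4=35  T5=18  T6=14
Turnaround (C−A): T1=24  T2=45  T3=1  T4=25  T5=5  T6=1
Waiting(T6) = turnaround − burst = 1 − 1 = 0

0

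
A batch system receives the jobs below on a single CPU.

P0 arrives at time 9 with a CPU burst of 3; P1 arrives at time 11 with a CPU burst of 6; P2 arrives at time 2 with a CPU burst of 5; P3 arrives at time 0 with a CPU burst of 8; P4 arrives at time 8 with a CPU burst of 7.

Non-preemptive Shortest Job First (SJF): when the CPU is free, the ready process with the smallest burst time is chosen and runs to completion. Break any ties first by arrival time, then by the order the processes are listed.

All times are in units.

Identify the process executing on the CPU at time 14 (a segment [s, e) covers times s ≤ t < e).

P0

Schedule: | P3 0-8 | P2 8-13 | P0 13-16 | P1 16-22 | P4 22-29 |
Completion: P0=16  P1=22  P2=13  P3=8  P4=29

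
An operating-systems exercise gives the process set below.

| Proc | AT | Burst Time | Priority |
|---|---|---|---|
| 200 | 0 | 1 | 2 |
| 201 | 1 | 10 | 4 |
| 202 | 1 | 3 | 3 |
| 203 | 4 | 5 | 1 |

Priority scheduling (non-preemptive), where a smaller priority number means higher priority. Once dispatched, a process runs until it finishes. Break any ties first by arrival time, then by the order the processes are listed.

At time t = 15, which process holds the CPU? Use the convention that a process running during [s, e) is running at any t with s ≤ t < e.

Schedule: | 200 0-1 | 202 1-4 | 203 4-9 | 201 9-19 |
Completion: 200=1  201=19  202=4  203=9
Turnaround (C−A): 200=1  201=18  202=3  203=5

201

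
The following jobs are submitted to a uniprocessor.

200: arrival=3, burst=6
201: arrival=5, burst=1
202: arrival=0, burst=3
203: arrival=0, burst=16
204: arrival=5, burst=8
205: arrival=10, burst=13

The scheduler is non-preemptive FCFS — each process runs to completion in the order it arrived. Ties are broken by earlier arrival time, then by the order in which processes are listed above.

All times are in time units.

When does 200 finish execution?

Schedule: | 202 0-3 | 203 3-19 | 200 19-25 | 201 25-26 | 204 26-34 | 205 34-47 |
Completion: 200=25  201=26  202=3  203=19  204=34  205=47
Turnaround (C−A): 200=22  201=21  202=3  203=19  204=29  205=37

25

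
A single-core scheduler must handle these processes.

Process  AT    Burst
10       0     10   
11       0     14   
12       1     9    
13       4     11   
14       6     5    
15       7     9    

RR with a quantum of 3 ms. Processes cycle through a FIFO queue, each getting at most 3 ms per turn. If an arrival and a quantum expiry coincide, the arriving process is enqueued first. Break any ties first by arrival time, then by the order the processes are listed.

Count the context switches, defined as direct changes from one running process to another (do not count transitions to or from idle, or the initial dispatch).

20

Schedule: | 10 0-3 | 11 3-6 | 12 6-9 | 10 9-12 | 13 12-15 | 14 15-18 | 11 18-21 | 15 21-24 | 12 24-27 | 10 27-30 | 13 30-33 | 14 33-35 | 11 35-38 | 15 38-41 | 12 41-44 | 10 44-45 | 13 45-48 | 11 48-51 | 15 51-54 | 13 54-56 | 11 56-58 |
Completion: 10=45  11=58  12=44  13=56  14=35  15=54
Turnaround (C−A): 10=45  11=58  12=43  13=52  14=29  15=47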